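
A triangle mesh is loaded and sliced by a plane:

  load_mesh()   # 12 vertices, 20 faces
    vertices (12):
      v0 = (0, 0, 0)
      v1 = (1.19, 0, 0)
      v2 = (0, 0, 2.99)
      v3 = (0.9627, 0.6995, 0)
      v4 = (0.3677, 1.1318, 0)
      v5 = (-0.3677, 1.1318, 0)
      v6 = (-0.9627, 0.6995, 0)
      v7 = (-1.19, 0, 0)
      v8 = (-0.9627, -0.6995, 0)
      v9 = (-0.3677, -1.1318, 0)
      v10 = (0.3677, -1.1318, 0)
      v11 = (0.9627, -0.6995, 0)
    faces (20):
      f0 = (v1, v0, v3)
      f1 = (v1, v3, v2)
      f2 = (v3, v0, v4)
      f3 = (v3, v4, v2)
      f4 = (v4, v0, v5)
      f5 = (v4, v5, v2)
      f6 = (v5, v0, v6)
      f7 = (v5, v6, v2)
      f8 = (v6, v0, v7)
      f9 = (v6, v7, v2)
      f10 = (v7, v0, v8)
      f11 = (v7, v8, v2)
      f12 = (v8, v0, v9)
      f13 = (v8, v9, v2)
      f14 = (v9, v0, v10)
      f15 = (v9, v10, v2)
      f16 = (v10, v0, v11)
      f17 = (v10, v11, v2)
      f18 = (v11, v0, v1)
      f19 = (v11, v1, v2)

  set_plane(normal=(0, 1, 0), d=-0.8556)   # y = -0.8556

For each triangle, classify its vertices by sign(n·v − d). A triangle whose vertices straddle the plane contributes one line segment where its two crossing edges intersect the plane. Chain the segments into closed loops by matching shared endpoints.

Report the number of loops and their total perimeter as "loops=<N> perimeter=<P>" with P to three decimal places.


loops=1 perimeter=3.787

Straddling triangles (6 of 20):
  (v8,v0,v9) [++-] → (-0.277968, -0.8556, 0)–(-0.74785, -0.8556, 0)  len=0.4699
  (v8,v9,v2) [+-+] → (-0.74785, -0.8556, 0)–(-0.277968, -0.8556, 0.729668)  len=0.8679
  (v9,v0,v10) [-+-] → (-0.277968, -0.8556, 0)–(0.277968, -0.8556, 0)  len=0.5559
  (v9,v10,v2) [--+] → (0.277968, -0.8556, 0.729668)–(-0.277968, -0.8556, 0.729668)  len=0.5559
  (v10,v0,v11) [-++] → (0.277968, -0.8556, 0)–(0.74785, -0.8556, 0)  len=0.4699
  (v10,v11,v2) [-++] → (0.74785, -0.8556, 0)–(0.277968, -0.8556, 0.729668)  len=0.8679

Chained into 1 loop(s):
  loop 1: 6 segments, perimeter = 3.7874
Total perimeter = 3.787


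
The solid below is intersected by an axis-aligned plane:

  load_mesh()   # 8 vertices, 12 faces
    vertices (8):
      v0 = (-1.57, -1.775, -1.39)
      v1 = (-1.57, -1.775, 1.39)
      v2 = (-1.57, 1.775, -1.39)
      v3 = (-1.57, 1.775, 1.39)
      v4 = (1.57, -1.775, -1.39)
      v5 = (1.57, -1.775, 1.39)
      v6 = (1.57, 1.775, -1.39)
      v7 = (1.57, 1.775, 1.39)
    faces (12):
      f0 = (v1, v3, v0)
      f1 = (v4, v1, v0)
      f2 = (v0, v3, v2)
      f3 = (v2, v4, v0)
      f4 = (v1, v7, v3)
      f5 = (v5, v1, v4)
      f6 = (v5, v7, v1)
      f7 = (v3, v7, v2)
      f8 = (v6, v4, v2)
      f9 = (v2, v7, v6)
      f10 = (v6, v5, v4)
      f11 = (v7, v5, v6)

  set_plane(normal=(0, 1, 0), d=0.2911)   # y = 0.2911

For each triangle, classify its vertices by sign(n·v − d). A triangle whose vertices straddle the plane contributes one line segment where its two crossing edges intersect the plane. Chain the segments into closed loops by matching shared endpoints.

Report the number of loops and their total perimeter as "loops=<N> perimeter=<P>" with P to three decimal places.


loops=1 perimeter=11.840

Straddling triangles (8 of 12):
  (v1,v3,v0) [-+-] → (-1.57, 0.2911, 1.39)–(-1.57, 0.2911, 0.22796)  len=1.1620
  (v0,v3,v2) [-++] → (-1.57, 0.2911, 0.22796)–(-1.57, 0.2911, -1.39)  len=1.6180
  (v2,v4,v0) [+--] → (-0.25748, 0.2911, -1.39)–(-1.57, 0.2911, -1.39)  len=1.3125
  (v1,v7,v3) [-++] → (0.25748, 0.2911, 1.39)–(-1.57, 0.2911, 1.39)  len=1.8275
  (v5,v7,v1) [-+-] → (1.57, 0.2911, 1.39)–(0.25748, 0.2911, 1.39)  len=1.3125
  (v6,v4,v2) [+-+] → (1.57, 0.2911, -1.39)–(-0.25748, 0.2911, -1.39)  len=1.8275
  (v6,v5,v4) [+--] → (1.57, 0.2911, -0.22796)–(1.57, 0.2911, -1.39)  len=1.1620
  (v7,v5,v6) [+-+] → (1.57, 0.2911, 1.39)–(1.57, 0.2911, -0.22796)  len=1.6180

Chained into 1 loop(s):
  loop 1: 8 segments, perimeter = 11.8400
Total perimeter = 11.840


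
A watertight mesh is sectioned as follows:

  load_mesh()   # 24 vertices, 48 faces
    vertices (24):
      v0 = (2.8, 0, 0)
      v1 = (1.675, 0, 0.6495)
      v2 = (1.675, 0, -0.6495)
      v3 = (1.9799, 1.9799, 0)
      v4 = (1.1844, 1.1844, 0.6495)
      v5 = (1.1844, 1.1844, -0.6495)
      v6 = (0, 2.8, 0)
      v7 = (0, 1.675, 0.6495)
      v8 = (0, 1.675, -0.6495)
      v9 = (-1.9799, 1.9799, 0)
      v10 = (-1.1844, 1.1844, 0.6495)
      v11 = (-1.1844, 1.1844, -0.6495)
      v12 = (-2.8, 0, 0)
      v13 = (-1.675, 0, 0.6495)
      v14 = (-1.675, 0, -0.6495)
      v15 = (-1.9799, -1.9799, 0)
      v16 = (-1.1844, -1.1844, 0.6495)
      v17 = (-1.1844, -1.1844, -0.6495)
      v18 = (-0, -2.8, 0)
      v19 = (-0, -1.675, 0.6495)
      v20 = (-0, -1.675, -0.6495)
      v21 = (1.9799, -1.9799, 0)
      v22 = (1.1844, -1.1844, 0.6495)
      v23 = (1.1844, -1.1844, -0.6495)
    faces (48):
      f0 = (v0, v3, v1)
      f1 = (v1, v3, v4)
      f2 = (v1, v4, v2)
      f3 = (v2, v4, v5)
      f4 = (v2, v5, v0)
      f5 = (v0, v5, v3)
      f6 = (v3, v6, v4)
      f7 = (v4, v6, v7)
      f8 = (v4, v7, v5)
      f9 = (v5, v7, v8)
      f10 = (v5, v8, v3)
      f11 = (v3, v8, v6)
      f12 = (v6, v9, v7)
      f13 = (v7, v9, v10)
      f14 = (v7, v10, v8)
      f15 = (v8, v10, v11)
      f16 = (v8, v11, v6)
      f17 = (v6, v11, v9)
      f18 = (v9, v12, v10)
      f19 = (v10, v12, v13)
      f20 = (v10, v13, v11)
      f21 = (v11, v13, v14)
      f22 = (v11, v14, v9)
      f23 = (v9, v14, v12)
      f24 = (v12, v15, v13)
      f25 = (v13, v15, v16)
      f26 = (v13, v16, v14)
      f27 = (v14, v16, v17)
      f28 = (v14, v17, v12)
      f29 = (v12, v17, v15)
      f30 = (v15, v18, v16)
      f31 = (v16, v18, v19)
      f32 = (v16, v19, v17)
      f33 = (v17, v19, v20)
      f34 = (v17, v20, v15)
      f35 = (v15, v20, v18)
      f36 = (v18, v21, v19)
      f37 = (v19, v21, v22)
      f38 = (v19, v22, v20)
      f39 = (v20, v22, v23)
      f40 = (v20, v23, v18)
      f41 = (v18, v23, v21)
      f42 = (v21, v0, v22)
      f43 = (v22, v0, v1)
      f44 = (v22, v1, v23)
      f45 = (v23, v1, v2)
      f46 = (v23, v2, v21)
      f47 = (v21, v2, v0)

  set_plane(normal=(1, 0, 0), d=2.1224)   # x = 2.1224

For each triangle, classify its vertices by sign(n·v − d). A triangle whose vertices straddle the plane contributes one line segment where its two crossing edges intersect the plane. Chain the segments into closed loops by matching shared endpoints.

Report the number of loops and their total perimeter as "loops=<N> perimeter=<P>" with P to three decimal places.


Straddling triangles (6 of 48):
  (v0,v3,v1) [+--] → (2.1224, 1.63587, 0)–(2.1224, 0, 0.391201)  len=1.6820
  (v2,v5,v0) [--+] → (2.1224, 0.49675, -0.272407)–(2.1224, 0, -0.391201)  len=0.5108
  (v0,v5,v3) [+--] → (2.1224, 0.49675, -0.272407)–(2.1224, 1.63587, 0)  len=1.1712
  (v21,v0,v22) [-+-] → (2.1224, -1.63587, 0)–(2.1224, -0.49675, 0.272407)  len=1.1712
  (v22,v0,v1) [-+-] → (2.1224, -0.49675, 0.272407)–(2.1224, 0, 0.391201)  len=0.5108
  (v21,v2,v0) [--+] → (2.1224, 0, -0.391201)–(2.1224, -1.63587, 0)  len=1.6820

Chained into 1 loop(s):
  loop 1: 6 segments, perimeter = 6.7280
Total perimeter = 6.728

loops=1 perimeter=6.728


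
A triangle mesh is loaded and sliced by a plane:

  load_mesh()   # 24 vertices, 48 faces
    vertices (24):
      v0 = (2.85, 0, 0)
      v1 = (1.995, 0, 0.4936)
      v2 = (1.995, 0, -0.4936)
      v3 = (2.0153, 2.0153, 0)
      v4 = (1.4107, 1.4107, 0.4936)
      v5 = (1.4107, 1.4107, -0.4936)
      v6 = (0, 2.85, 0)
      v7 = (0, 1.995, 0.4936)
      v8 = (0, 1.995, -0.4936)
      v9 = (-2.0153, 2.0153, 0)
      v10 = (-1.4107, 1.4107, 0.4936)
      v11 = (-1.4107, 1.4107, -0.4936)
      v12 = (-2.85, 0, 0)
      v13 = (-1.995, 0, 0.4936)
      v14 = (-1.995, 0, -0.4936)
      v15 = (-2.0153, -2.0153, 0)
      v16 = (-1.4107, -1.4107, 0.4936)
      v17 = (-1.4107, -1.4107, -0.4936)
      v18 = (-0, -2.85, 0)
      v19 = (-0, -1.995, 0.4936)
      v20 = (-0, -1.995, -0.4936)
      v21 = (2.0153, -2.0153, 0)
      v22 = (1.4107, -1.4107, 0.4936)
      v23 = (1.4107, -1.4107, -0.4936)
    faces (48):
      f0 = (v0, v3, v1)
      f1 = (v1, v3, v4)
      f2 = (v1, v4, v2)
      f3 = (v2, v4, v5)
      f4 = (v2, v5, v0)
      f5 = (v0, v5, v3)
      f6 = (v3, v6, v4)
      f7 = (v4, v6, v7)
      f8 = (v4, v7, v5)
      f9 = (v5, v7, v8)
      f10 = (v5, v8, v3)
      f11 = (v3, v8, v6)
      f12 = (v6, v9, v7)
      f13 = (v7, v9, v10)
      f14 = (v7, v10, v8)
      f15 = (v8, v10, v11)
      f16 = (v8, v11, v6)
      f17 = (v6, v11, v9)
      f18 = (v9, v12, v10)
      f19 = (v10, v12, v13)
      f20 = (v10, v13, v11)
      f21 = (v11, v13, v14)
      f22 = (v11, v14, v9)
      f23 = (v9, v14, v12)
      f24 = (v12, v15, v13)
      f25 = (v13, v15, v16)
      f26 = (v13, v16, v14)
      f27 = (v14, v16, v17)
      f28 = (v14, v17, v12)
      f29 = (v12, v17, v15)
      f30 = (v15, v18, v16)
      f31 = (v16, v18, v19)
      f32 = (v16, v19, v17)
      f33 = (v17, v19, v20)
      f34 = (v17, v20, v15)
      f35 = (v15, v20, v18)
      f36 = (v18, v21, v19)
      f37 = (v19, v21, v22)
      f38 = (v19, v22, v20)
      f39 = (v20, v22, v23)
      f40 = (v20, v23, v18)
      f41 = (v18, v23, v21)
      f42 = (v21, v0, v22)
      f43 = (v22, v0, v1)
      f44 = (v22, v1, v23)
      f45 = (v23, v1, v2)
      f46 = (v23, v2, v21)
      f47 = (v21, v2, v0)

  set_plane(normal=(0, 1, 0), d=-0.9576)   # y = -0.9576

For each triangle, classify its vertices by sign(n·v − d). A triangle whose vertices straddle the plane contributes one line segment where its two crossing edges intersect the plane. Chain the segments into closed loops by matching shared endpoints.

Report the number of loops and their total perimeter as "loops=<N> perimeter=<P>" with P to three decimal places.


Straddling triangles (12 of 48):
  (v12,v15,v13) [+-+] → (-2.45338, -0.9576, 0)–(-2.00465, -0.9576, 0.259059)  len=0.5181
  (v13,v15,v16) [+--] → (-2.00465, -0.9576, 0.259059)–(-1.59837, -0.9576, 0.4936)  len=0.4691
  (v13,v16,v14) [+-+] → (-1.59837, -0.9576, 0.4936)–(-1.59837, -0.9576, 0.176523)  len=0.3171
  (v14,v16,v17) [+--] → (-1.59837, -0.9576, 0.176523)–(-1.59837, -0.9576, -0.4936)  len=0.6701
  (v14,v17,v12) [+-+] → (-1.59837, -0.9576, -0.4936)–(-1.87299, -0.9576, -0.335062)  len=0.3171
  (v12,v17,v15) [+--] → (-1.87299, -0.9576, -0.335062)–(-2.45338, -0.9576, 0)  len=0.6702
  (v21,v0,v22) [-+-] → (2.45338, -0.9576, 0)–(1.87299, -0.9576, 0.335062)  len=0.6702
  (v22,v0,v1) [-++] → (1.87299, -0.9576, 0.335062)–(1.59837, -0.9576, 0.4936)  len=0.3171
  (v22,v1,v23) [-+-] → (1.59837, -0.9576, 0.4936)–(1.59837, -0.9576, -0.176523)  len=0.6701
  (v23,v1,v2) [-++] → (1.59837, -0.9576, -0.176523)–(1.59837, -0.9576, -0.4936)  len=0.3171
  (v23,v2,v21) [-+-] → (1.59837, -0.9576, -0.4936)–(2.00465, -0.9576, -0.259059)  len=0.4691
  (v21,v2,v0) [-++] → (2.00465, -0.9576, -0.259059)–(2.45338, -0.9576, 0)  len=0.5181

Chained into 2 loop(s):
  loop 1: 6 segments, perimeter = 2.9617
  loop 2: 6 segments, perimeter = 2.9617
Total perimeter = 5.923

loops=2 perimeter=5.923


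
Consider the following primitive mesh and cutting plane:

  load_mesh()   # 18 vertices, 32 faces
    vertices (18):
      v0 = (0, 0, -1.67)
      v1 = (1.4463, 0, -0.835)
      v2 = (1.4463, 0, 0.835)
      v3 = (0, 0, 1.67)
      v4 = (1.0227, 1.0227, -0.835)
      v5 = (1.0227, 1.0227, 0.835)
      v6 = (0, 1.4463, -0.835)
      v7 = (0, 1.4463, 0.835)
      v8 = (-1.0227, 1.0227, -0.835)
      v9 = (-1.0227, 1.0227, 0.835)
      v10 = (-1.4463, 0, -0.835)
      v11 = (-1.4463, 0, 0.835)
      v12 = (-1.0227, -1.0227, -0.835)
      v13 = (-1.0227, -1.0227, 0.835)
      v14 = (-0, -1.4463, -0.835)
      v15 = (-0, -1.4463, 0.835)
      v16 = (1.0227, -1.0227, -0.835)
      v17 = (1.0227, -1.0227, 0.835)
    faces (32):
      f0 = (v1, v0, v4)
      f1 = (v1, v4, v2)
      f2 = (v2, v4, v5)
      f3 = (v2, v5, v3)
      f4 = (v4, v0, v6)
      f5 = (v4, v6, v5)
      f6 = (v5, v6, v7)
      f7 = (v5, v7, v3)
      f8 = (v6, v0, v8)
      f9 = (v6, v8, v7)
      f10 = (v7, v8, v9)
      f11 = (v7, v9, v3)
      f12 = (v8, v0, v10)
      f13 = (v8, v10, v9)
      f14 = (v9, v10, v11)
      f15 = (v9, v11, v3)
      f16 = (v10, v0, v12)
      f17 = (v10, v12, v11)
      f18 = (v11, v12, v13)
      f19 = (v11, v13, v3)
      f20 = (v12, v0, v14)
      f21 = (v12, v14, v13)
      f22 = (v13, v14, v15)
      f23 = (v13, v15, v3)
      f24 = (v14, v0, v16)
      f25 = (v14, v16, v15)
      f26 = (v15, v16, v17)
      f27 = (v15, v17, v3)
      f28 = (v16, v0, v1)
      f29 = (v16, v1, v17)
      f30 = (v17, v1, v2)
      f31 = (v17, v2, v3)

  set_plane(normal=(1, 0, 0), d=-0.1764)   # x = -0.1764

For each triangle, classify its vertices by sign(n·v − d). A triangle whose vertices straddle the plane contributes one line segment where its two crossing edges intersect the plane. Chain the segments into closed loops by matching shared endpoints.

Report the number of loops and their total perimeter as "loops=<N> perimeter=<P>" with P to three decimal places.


loops=1 perimeter=9.593

Straddling triangles (12 of 32):
  (v6,v0,v8) [++-] → (-0.1764, 0.1764, -1.52598)–(-0.1764, 1.37324, -0.835)  len=1.3820
  (v6,v8,v7) [+-+] → (-0.1764, 1.37324, -0.835)–(-0.1764, 1.37324, 0.546951)  len=1.3820
  (v7,v8,v9) [+--] → (-0.1764, 1.37324, 0.546951)–(-0.1764, 1.37324, 0.835)  len=0.2880
  (v7,v9,v3) [+-+] → (-0.1764, 1.37324, 0.835)–(-0.1764, 0.1764, 1.52598)  len=1.3820
  (v8,v0,v10) [-+-] → (-0.1764, 0.1764, -1.52598)–(-0.1764, 0, -1.56816)  len=0.1814
  (v9,v11,v3) [--+] → (-0.1764, 0, 1.56816)–(-0.1764, 0.1764, 1.52598)  len=0.1814
  (v10,v0,v12) [-+-] → (-0.1764, 0, -1.56816)–(-0.1764, -0.1764, -1.52598)  len=0.1814
  (v11,v13,v3) [--+] → (-0.1764, -0.1764, 1.52598)–(-0.1764, 0, 1.56816)  len=0.1814
  (v12,v0,v14) [-++] → (-0.1764, -0.1764, -1.52598)–(-0.1764, -1.37324, -0.835)  len=1.3820
  (v12,v14,v13) [-+-] → (-0.1764, -1.37324, -0.835)–(-0.1764, -1.37324, -0.546951)  len=0.2880
  (v13,v14,v15) [-++] → (-0.1764, -1.37324, -0.546951)–(-0.1764, -1.37324, 0.835)  len=1.3820
  (v13,v15,v3) [-++] → (-0.1764, -1.37324, 0.835)–(-0.1764, -0.1764, 1.52598)  len=1.3820

Chained into 1 loop(s):
  loop 1: 12 segments, perimeter = 9.5934
Total perimeter = 9.593


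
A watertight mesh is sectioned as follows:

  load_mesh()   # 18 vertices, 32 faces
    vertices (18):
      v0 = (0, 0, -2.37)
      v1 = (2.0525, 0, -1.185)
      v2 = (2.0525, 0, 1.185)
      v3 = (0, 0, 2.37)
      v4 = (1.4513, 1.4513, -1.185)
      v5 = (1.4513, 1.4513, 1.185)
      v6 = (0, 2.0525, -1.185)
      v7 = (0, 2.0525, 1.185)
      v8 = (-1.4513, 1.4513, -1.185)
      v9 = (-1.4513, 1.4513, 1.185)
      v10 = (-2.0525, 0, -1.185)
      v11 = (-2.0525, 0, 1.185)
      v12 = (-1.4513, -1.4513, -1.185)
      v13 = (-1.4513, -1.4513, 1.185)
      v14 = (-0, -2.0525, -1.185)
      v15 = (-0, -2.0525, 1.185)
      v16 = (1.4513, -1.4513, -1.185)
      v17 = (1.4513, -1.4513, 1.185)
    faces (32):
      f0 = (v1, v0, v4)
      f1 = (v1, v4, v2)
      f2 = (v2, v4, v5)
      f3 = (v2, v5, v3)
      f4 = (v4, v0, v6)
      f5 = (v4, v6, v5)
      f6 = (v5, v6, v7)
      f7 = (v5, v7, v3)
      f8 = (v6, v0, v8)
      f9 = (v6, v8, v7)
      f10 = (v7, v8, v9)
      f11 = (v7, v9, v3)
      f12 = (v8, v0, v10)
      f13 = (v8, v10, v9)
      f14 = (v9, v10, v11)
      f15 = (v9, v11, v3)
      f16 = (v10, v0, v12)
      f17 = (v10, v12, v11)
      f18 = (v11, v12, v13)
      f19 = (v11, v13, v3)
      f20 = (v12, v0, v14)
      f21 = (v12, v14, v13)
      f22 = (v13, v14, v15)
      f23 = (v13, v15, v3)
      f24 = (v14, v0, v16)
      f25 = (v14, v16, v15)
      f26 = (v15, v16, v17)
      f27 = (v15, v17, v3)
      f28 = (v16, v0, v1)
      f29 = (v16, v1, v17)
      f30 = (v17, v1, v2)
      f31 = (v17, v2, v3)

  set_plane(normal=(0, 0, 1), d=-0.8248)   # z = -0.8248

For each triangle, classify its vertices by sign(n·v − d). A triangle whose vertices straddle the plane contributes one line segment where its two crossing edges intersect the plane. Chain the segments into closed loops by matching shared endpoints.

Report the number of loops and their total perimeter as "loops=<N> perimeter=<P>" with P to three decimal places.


loops=1 perimeter=12.567

Straddling triangles (16 of 32):
  (v1,v4,v2) [--+] → (1.54267, 1.23073, -0.8248)–(2.0525, 0, -0.8248)  len=1.3321
  (v2,v4,v5) [+-+] → (1.54267, 1.23073, -0.8248)–(1.4513, 1.4513, -0.8248)  len=0.2387
  (v4,v6,v5) [--+] → (0.220573, 1.96113, -0.8248)–(1.4513, 1.4513, -0.8248)  len=1.3321
  (v5,v6,v7) [+-+] → (0.220573, 1.96113, -0.8248)–(0, 2.0525, -0.8248)  len=0.2387
  (v6,v8,v7) [--+] → (-1.23073, 1.54267, -0.8248)–(0, 2.0525, -0.8248)  len=1.3321
  (v7,v8,v9) [+-+] → (-1.23073, 1.54267, -0.8248)–(-1.4513, 1.4513, -0.8248)  len=0.2387
  (v8,v10,v9) [--+] → (-1.96113, 0.220573, -0.8248)–(-1.4513, 1.4513, -0.8248)  len=1.3321
  (v9,v10,v11) [+-+] → (-1.96113, 0.220573, -0.8248)–(-2.0525, 0, -0.8248)  len=0.2387
  (v10,v12,v11) [--+] → (-1.54267, -1.23073, -0.8248)–(-2.0525, 0, -0.8248)  len=1.3321
  (v11,v12,v13) [+-+] → (-1.54267, -1.23073, -0.8248)–(-1.4513, -1.4513, -0.8248)  len=0.2387
  (v12,v14,v13) [--+] → (-0.220573, -1.96113, -0.8248)–(-1.4513, -1.4513, -0.8248)  len=1.3321
  (v13,v14,v15) [+-+] → (-0.220573, -1.96113, -0.8248)–(0, -2.0525, -0.8248)  len=0.2387
  (v14,v16,v15) [--+] → (1.23073, -1.54267, -0.8248)–(0, -2.0525, -0.8248)  len=1.3321
  (v15,v16,v17) [+-+] → (1.23073, -1.54267, -0.8248)–(1.4513, -1.4513, -0.8248)  len=0.2387
  (v16,v1,v17) [--+] → (1.96113, -0.220573, -0.8248)–(1.4513, -1.4513, -0.8248)  len=1.3321
  (v17,v1,v2) [+-+] → (1.96113, -0.220573, -0.8248)–(2.0525, 0, -0.8248)  len=0.2387

Chained into 1 loop(s):
  loop 1: 16 segments, perimeter = 12.5672
Total perimeter = 12.567


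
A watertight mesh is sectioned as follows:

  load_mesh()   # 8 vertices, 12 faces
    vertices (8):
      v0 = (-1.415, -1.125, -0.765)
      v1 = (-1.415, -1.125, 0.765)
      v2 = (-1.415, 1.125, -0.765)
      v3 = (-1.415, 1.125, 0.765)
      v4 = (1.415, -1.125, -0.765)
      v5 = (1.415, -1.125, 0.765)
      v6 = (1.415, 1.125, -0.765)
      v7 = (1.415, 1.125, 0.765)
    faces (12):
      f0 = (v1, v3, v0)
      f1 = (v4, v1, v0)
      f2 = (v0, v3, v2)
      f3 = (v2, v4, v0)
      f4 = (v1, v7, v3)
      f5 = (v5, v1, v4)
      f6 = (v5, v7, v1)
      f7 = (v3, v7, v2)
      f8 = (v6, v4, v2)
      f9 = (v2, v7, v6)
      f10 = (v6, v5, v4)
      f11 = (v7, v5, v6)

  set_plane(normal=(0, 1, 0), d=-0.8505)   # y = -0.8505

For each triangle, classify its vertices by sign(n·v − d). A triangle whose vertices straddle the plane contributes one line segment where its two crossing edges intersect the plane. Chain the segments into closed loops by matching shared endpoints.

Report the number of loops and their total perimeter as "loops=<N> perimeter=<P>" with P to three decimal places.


loops=1 perimeter=8.720

Straddling triangles (8 of 12):
  (v1,v3,v0) [-+-] → (-1.415, -0.8505, 0.765)–(-1.415, -0.8505, -0.57834)  len=1.3433
  (v0,v3,v2) [-++] → (-1.415, -0.8505, -0.57834)–(-1.415, -0.8505, -0.765)  len=0.1867
  (v2,v4,v0) [+--] → (1.06974, -0.8505, -0.765)–(-1.415, -0.8505, -0.765)  len=2.4847
  (v1,v7,v3) [-++] → (-1.06974, -0.8505, 0.765)–(-1.415, -0.8505, 0.765)  len=0.3453
  (v5,v7,v1) [-+-] → (1.415, -0.8505, 0.765)–(-1.06974, -0.8505, 0.765)  len=2.4847
  (v6,v4,v2) [+-+] → (1.415, -0.8505, -0.765)–(1.06974, -0.8505, -0.765)  len=0.3453
  (v6,v5,v4) [+--] → (1.415, -0.8505, 0.57834)–(1.415, -0.8505, -0.765)  len=1.3433
  (v7,v5,v6) [+-+] → (1.415, -0.8505, 0.765)–(1.415, -0.8505, 0.57834)  len=0.1867

Chained into 1 loop(s):
  loop 1: 8 segments, perimeter = 8.7200
Total perimeter = 8.720


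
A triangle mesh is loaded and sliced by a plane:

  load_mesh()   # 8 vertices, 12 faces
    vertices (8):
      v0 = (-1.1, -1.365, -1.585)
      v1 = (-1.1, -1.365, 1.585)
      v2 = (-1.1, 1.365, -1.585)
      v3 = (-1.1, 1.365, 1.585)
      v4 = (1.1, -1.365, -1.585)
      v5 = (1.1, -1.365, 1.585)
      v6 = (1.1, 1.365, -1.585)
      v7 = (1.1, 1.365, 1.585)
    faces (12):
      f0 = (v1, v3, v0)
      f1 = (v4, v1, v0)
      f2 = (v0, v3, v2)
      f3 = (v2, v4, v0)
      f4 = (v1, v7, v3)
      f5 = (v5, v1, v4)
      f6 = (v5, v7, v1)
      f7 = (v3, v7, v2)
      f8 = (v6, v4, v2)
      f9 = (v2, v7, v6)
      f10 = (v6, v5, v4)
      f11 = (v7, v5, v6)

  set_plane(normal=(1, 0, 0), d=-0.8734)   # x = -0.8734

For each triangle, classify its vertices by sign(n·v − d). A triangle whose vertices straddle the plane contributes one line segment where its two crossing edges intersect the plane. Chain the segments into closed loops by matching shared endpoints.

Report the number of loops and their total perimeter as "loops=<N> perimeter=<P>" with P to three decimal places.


Straddling triangles (8 of 12):
  (v4,v1,v0) [+--] → (-0.8734, -1.365, 1.25849)–(-0.8734, -1.365, -1.585)  len=2.8435
  (v2,v4,v0) [-+-] → (-0.8734, 1.08381, -1.585)–(-0.8734, -1.365, -1.585)  len=2.4488
  (v1,v7,v3) [-+-] → (-0.8734, -1.08381, 1.585)–(-0.8734, 1.365, 1.585)  len=2.4488
  (v5,v1,v4) [+-+] → (-0.8734, -1.365, 1.585)–(-0.8734, -1.365, 1.25849)  len=0.3265
  (v5,v7,v1) [++-] → (-0.8734, -1.08381, 1.585)–(-0.8734, -1.365, 1.585)  len=0.2812
  (v3,v7,v2) [-+-] → (-0.8734, 1.365, 1.585)–(-0.8734, 1.365, -1.25849)  len=2.8435
  (v6,v4,v2) [++-] → (-0.8734, 1.08381, -1.585)–(-0.8734, 1.365, -1.585)  len=0.2812
  (v2,v7,v6) [-++] → (-0.8734, 1.365, -1.25849)–(-0.8734, 1.365, -1.585)  len=0.3265

Chained into 1 loop(s):
  loop 1: 8 segments, perimeter = 11.8000
Total perimeter = 11.800

loops=1 perimeter=11.800


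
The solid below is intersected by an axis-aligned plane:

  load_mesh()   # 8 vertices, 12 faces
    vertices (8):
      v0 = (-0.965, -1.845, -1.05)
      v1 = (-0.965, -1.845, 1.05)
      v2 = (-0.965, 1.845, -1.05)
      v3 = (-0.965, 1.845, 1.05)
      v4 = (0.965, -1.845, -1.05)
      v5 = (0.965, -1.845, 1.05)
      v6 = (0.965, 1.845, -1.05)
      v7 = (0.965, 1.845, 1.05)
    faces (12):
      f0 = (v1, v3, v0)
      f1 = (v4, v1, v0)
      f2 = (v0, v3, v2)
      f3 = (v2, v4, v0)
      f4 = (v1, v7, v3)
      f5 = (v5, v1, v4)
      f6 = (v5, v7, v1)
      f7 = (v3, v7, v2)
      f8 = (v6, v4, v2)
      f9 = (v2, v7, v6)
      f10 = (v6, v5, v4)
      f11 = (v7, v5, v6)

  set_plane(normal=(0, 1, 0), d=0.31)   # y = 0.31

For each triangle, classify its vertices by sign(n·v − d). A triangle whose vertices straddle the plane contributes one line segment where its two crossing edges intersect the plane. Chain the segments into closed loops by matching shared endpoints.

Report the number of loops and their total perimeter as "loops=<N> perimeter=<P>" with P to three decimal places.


Straddling triangles (8 of 12):
  (v1,v3,v0) [-+-] → (-0.965, 0.31, 1.05)–(-0.965, 0.31, 0.176423)  len=0.8736
  (v0,v3,v2) [-++] → (-0.965, 0.31, 0.176423)–(-0.965, 0.31, -1.05)  len=1.2264
  (v2,v4,v0) [+--] → (-0.162141, 0.31, -1.05)–(-0.965, 0.31, -1.05)  len=0.8029
  (v1,v7,v3) [-++] → (0.162141, 0.31, 1.05)–(-0.965, 0.31, 1.05)  len=1.1271
  (v5,v7,v1) [-+-] → (0.965, 0.31, 1.05)–(0.162141, 0.31, 1.05)  len=0.8029
  (v6,v4,v2) [+-+] → (0.965, 0.31, -1.05)–(-0.162141, 0.31, -1.05)  len=1.1271
  (v6,v5,v4) [+--] → (0.965, 0.31, -0.176423)–(0.965, 0.31, -1.05)  len=0.8736
  (v7,v5,v6) [+-+] → (0.965, 0.31, 1.05)–(0.965, 0.31, -0.176423)  len=1.2264

Chained into 1 loop(s):
  loop 1: 8 segments, perimeter = 8.0600
Total perimeter = 8.060

loops=1 perimeter=8.060


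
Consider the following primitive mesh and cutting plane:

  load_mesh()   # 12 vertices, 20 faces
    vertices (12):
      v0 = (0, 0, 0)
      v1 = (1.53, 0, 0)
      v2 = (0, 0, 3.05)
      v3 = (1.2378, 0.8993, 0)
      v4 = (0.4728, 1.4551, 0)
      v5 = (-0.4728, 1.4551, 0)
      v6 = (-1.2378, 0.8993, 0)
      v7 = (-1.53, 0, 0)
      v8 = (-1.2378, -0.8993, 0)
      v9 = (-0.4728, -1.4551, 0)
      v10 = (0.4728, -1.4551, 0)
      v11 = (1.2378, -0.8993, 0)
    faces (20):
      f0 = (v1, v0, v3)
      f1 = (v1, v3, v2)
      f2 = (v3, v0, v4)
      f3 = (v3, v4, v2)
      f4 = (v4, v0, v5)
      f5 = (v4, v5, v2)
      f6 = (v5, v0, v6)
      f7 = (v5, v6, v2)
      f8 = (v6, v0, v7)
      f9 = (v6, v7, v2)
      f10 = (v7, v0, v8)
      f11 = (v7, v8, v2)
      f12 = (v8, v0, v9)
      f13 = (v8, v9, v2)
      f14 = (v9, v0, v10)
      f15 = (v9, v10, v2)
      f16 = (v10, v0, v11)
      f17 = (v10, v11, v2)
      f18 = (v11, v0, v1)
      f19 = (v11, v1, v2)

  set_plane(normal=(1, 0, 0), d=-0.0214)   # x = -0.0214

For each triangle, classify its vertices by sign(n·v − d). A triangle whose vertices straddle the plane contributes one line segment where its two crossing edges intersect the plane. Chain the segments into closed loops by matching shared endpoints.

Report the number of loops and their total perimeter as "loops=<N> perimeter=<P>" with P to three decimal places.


loops=1 perimeter=9.598

Straddling triangles (12 of 20):
  (v4,v0,v5) [++-] → (-0.0214, 0.0658611, 0)–(-0.0214, 1.4551, 0)  len=1.3892
  (v4,v5,v2) [+-+] → (-0.0214, 1.4551, 0)–(-0.0214, 0.0658611, 2.91195)  len=3.2264
  (v5,v0,v6) [-+-] → (-0.0214, 0.0658611, 0)–(-0.0214, 0.0155478, 0)  len=0.0503
  (v5,v6,v2) [--+] → (-0.0214, 0.0155478, 2.99727)–(-0.0214, 0.0658611, 2.91195)  len=0.0990
  (v6,v0,v7) [-+-] → (-0.0214, 0.0155478, 0)–(-0.0214, 0, 0)  len=0.0155
  (v6,v7,v2) [--+] → (-0.0214, 0, 3.00734)–(-0.0214, 0.0155478, 2.99727)  len=0.0185
  (v7,v0,v8) [-+-] → (-0.0214, 0, 0)–(-0.0214, -0.0155478, 0)  len=0.0155
  (v7,v8,v2) [--+] → (-0.0214, -0.0155478, 2.99727)–(-0.0214, 0, 3.00734)  len=0.0185
  (v8,v0,v9) [-+-] → (-0.0214, -0.0155478, 0)–(-0.0214, -0.0658611, 0)  len=0.0503
  (v8,v9,v2) [--+] → (-0.0214, -0.0658611, 2.91195)–(-0.0214, -0.0155478, 2.99727)  len=0.0990
  (v9,v0,v10) [-++] → (-0.0214, -0.0658611, 0)–(-0.0214, -1.4551, 0)  len=1.3892
  (v9,v10,v2) [-++] → (-0.0214, -1.4551, 0)–(-0.0214, -0.0658611, 2.91195)  len=3.2264

Chained into 1 loop(s):
  loop 1: 12 segments, perimeter = 9.5981
Total perimeter = 9.598


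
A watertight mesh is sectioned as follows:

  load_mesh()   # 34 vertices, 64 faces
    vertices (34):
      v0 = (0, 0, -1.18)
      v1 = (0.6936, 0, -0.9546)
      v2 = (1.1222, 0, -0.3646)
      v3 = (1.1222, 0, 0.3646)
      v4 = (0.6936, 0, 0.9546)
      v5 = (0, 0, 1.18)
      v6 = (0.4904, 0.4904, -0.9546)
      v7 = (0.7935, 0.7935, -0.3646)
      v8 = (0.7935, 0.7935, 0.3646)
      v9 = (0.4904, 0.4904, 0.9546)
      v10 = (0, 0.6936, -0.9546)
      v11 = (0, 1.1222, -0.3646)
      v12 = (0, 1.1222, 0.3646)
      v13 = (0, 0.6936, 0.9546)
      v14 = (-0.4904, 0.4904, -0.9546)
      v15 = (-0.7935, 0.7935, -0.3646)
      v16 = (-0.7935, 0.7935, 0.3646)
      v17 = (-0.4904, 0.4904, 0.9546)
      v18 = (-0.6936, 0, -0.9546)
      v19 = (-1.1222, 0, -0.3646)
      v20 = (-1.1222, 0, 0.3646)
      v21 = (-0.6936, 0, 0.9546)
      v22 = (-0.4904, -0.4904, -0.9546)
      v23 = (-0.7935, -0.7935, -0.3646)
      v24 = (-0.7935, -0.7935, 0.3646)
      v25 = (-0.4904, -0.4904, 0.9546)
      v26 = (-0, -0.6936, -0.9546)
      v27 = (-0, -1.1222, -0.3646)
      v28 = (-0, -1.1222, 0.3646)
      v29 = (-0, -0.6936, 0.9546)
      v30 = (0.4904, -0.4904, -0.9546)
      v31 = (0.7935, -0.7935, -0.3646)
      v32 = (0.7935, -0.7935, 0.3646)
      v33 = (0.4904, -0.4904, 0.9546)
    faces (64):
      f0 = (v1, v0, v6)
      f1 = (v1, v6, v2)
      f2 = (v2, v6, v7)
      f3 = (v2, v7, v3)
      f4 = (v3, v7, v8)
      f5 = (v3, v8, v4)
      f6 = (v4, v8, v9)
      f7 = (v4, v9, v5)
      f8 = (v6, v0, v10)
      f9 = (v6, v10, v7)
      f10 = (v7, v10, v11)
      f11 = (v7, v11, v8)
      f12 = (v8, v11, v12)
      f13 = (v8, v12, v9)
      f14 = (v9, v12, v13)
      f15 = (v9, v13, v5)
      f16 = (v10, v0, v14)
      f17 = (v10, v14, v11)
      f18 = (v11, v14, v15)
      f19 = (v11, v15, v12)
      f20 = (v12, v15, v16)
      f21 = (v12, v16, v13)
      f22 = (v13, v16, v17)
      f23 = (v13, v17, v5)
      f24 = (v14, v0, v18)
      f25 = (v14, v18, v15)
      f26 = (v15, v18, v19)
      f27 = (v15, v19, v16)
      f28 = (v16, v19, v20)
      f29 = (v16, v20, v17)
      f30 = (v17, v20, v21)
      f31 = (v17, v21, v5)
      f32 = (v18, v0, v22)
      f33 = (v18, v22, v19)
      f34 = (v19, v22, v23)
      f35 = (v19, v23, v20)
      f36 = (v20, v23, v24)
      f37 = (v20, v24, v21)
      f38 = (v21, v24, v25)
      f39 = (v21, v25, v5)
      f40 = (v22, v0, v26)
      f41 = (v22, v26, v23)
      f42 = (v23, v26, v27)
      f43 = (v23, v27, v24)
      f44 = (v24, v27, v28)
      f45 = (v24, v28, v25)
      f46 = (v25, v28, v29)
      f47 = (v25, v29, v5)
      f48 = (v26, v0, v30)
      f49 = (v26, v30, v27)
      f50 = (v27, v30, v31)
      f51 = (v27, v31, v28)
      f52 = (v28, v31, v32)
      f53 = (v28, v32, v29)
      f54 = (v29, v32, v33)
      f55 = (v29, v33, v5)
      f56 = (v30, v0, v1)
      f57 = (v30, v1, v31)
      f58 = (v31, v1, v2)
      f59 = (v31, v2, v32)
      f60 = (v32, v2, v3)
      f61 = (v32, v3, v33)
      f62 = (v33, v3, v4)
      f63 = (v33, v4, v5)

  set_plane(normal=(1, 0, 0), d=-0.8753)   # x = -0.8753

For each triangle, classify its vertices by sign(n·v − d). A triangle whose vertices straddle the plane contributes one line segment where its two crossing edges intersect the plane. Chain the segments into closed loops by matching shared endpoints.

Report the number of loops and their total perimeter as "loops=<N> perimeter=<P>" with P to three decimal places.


loops=1 perimeter=4.203

Straddling triangles (10 of 64):
  (v15,v18,v19) [++-] → (-0.8753, 0, -0.704476)–(-0.8753, 0.59603, -0.3646)  len=0.6861
  (v15,v19,v16) [+-+] → (-0.8753, 0.59603, -0.3646)–(-0.8753, 0.59603, 0.183132)  len=0.5477
  (v16,v19,v20) [+--] → (-0.8753, 0.59603, 0.183132)–(-0.8753, 0.59603, 0.3646)  len=0.1815
  (v16,v20,v17) [+-+] → (-0.8753, 0.59603, 0.3646)–(-0.8753, 0.191643, 0.595165)  len=0.4655
  (v17,v20,v21) [+-+] → (-0.8753, 0.191643, 0.595165)–(-0.8753, 0, 0.704476)  len=0.2206
  (v18,v22,v19) [++-] → (-0.8753, -0.191643, -0.595165)–(-0.8753, 0, -0.704476)  len=0.2206
  (v19,v22,v23) [-++] → (-0.8753, -0.191643, -0.595165)–(-0.8753, -0.59603, -0.3646)  len=0.4655
  (v19,v23,v20) [-+-] → (-0.8753, -0.59603, -0.3646)–(-0.8753, -0.59603, -0.183132)  len=0.1815
  (v20,v23,v24) [-++] → (-0.8753, -0.59603, -0.183132)–(-0.8753, -0.59603, 0.3646)  len=0.5477
  (v20,v24,v21) [-++] → (-0.8753, -0.59603, 0.3646)–(-0.8753, 0, 0.704476)  len=0.6861

Chained into 1 loop(s):
  loop 1: 10 segments, perimeter = 4.2029
Total perimeter = 4.203


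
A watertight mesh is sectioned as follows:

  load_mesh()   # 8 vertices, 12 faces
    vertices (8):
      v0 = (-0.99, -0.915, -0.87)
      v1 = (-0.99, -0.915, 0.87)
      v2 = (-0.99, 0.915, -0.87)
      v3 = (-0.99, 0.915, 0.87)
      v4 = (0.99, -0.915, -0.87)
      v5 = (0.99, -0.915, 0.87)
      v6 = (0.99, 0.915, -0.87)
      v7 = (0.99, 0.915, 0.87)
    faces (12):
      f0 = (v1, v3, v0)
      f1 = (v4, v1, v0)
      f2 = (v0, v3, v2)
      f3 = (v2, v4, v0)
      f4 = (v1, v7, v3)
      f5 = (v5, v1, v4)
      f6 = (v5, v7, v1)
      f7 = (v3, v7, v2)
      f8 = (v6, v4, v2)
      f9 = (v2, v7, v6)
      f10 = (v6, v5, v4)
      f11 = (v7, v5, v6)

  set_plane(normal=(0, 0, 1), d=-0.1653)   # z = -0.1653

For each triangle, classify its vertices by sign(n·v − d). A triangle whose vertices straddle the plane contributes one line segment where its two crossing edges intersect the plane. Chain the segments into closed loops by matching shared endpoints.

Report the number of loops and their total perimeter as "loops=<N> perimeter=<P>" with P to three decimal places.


Straddling triangles (8 of 12):
  (v1,v3,v0) [++-] → (-0.99, -0.17385, -0.1653)–(-0.99, -0.915, -0.1653)  len=0.7411
  (v4,v1,v0) [-+-] → (0.1881, -0.915, -0.1653)–(-0.99, -0.915, -0.1653)  len=1.1781
  (v0,v3,v2) [-+-] → (-0.99, -0.17385, -0.1653)–(-0.99, 0.915, -0.1653)  len=1.0888
  (v5,v1,v4) [++-] → (0.1881, -0.915, -0.1653)–(0.99, -0.915, -0.1653)  len=0.8019
  (v3,v7,v2) [++-] → (-0.1881, 0.915, -0.1653)–(-0.99, 0.915, -0.1653)  len=0.8019
  (v2,v7,v6) [-+-] → (-0.1881, 0.915, -0.1653)–(0.99, 0.915, -0.1653)  len=1.1781
  (v6,v5,v4) [-+-] → (0.99, 0.17385, -0.1653)–(0.99, -0.915, -0.1653)  len=1.0888
  (v7,v5,v6) [++-] → (0.99, 0.17385, -0.1653)–(0.99, 0.915, -0.1653)  len=0.7411

Chained into 1 loop(s):
  loop 1: 8 segments, perimeter = 7.6200
Total perimeter = 7.620

loops=1 perimeter=7.620


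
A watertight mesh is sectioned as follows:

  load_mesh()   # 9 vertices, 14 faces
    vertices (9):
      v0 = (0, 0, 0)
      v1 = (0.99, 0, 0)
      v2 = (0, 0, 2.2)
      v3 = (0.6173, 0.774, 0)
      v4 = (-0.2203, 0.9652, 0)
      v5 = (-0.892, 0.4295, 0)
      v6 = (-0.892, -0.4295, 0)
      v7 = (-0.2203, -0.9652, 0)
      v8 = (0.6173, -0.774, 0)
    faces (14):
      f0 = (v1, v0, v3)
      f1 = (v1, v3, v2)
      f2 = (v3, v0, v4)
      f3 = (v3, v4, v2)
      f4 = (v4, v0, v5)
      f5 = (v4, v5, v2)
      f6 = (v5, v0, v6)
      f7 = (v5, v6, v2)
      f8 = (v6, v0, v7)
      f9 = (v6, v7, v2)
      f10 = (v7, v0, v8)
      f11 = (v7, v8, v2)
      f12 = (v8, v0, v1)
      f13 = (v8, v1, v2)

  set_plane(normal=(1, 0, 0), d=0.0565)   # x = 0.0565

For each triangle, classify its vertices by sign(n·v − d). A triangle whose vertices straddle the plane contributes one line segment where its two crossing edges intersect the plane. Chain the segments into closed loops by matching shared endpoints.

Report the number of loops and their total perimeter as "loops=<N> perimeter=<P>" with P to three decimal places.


loops=1 perimeter=6.341

Straddling triangles (8 of 14):
  (v1,v0,v3) [+-+] → (0.0565, 0, 0)–(0.0565, 0.0708424, 0)  len=0.0708
  (v1,v3,v2) [++-] → (0.0565, 0.0708424, 1.99864)–(0.0565, 0, 2.07444)  len=0.1038
  (v3,v0,v4) [+--] → (0.0565, 0.0708424, 0)–(0.0565, 0.902015, 0)  len=0.8312
  (v3,v4,v2) [+--] → (0.0565, 0.902015, 0)–(0.0565, 0.0708424, 1.99864)  len=2.1646
  (v7,v0,v8) [--+] → (0.0565, -0.0708424, 0)–(0.0565, -0.902015, 0)  len=0.8312
  (v7,v8,v2) [-+-] → (0.0565, -0.902015, 0)–(0.0565, -0.0708424, 1.99864)  len=2.1646
  (v8,v0,v1) [+-+] → (0.0565, -0.0708424, 0)–(0.0565, 0, 0)  len=0.0708
  (v8,v1,v2) [++-] → (0.0565, 0, 2.07444)–(0.0565, -0.0708424, 1.99864)  len=0.1038

Chained into 1 loop(s):
  loop 1: 8 segments, perimeter = 6.3407
Total perimeter = 6.341


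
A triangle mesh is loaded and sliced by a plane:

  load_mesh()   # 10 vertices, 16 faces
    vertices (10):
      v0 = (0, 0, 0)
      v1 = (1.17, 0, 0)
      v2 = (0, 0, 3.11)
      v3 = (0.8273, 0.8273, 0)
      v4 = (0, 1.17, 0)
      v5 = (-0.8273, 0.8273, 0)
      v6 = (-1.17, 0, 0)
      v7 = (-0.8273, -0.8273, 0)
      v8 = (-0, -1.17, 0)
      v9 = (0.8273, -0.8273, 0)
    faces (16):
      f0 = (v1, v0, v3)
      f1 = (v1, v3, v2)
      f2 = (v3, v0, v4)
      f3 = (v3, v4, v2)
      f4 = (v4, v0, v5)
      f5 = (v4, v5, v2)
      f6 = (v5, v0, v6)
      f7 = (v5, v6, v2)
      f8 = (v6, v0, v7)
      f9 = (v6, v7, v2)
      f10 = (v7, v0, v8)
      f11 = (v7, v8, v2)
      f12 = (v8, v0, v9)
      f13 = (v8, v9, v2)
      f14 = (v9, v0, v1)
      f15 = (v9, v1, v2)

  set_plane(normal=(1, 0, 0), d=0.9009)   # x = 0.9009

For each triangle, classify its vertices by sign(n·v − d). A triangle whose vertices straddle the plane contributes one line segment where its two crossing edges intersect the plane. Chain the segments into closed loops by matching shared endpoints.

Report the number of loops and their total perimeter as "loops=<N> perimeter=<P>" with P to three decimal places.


Straddling triangles (4 of 16):
  (v1,v0,v3) [+--] → (0.9009, 0, 0)–(0.9009, 0.649625, 0)  len=0.6496
  (v1,v3,v2) [+--] → (0.9009, 0.649625, 0)–(0.9009, 0, 0.7153)  len=0.9663
  (v9,v0,v1) [--+] → (0.9009, 0, 0)–(0.9009, -0.649625, 0)  len=0.6496
  (v9,v1,v2) [-+-] → (0.9009, -0.649625, 0)–(0.9009, 0, 0.7153)  len=0.9663

Chained into 1 loop(s):
  loop 1: 4 segments, perimeter = 3.2318
Total perimeter = 3.232

loops=1 perimeter=3.232


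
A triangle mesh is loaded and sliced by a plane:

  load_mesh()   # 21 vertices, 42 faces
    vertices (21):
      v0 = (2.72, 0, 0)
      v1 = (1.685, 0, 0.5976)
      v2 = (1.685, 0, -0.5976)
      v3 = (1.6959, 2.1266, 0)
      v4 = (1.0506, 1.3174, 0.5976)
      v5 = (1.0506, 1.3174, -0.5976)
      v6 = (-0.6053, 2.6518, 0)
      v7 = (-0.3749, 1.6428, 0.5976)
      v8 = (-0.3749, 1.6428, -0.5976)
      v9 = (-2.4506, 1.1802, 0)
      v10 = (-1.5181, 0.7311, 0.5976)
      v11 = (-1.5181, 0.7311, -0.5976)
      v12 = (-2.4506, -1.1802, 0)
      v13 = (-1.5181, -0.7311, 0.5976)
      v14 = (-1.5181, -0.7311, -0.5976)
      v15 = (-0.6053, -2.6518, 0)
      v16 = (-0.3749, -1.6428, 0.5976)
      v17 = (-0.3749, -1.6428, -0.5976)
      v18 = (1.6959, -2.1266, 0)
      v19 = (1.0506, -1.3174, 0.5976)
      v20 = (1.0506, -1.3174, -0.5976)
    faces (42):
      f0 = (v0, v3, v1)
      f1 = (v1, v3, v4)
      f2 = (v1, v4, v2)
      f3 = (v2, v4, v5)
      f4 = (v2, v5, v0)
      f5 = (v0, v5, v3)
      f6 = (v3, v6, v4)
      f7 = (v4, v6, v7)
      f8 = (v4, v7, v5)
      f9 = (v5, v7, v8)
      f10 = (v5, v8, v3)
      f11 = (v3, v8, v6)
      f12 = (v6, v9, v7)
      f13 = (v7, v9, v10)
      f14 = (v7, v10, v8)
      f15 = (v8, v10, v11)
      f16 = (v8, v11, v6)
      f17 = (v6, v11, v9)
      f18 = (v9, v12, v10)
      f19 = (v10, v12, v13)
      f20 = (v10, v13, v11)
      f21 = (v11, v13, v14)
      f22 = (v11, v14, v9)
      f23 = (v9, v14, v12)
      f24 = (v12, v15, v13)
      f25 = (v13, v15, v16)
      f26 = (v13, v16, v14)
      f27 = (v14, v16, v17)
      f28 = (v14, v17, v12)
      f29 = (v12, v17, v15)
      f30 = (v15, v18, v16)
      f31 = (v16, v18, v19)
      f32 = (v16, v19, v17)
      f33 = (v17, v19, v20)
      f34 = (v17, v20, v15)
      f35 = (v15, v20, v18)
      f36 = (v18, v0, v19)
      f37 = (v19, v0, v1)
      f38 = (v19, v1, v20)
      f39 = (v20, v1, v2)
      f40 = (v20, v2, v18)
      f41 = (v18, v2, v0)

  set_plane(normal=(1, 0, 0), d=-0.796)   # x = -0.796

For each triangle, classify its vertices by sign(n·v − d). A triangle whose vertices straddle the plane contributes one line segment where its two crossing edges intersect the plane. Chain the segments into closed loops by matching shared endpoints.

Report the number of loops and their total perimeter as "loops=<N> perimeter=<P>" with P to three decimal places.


loops=2 perimeter=7.727

Straddling triangles (12 of 42):
  (v6,v9,v7) [+-+] → (-0.796, 2.49972, 0)–(-0.796, 1.54895, 0.476364)  len=1.0634
  (v7,v9,v10) [+--] → (-0.796, 1.54895, 0.476364)–(-0.796, 1.30697, 0.5976)  len=0.2707
  (v7,v10,v8) [+-+] → (-0.796, 1.30697, 0.5976)–(-0.796, 1.30697, -0.157346)  len=0.7549
  (v8,v10,v11) [+--] → (-0.796, 1.30697, -0.157346)–(-0.796, 1.30697, -0.5976)  len=0.4403
  (v8,v11,v6) [+-+] → (-0.796, 1.30697, -0.5976)–(-0.796, 2.25053, -0.124849)  len=1.0554
  (v6,v11,v9) [+--] → (-0.796, 2.25053, -0.124849)–(-0.796, 2.49972, 0)  len=0.2787
  (v12,v15,v13) [-+-] → (-0.796, -2.49972, 0)–(-0.796, -2.25053, 0.124849)  len=0.2787
  (v13,v15,v16) [-++] → (-0.796, -2.25053, 0.124849)–(-0.796, -1.30697, 0.5976)  len=1.0554
  (v13,v16,v14) [-+-] → (-0.796, -1.30697, 0.5976)–(-0.796, -1.30697, 0.157346)  len=0.4403
  (v14,v16,v17) [-++] → (-0.796, -1.30697, 0.157346)–(-0.796, -1.30697, -0.5976)  len=0.7549
  (v14,v17,v12) [-+-] → (-0.796, -1.30697, -0.5976)–(-0.796, -1.54895, -0.476364)  len=0.2707
  (v12,v17,v15) [-++] → (-0.796, -1.54895, -0.476364)–(-0.796, -2.49972, 0)  len=1.0634

Chained into 2 loop(s):
  loop 1: 6 segments, perimeter = 3.8634
  loop 2: 6 segments, perimeter = 3.8634
Total perimeter = 7.727


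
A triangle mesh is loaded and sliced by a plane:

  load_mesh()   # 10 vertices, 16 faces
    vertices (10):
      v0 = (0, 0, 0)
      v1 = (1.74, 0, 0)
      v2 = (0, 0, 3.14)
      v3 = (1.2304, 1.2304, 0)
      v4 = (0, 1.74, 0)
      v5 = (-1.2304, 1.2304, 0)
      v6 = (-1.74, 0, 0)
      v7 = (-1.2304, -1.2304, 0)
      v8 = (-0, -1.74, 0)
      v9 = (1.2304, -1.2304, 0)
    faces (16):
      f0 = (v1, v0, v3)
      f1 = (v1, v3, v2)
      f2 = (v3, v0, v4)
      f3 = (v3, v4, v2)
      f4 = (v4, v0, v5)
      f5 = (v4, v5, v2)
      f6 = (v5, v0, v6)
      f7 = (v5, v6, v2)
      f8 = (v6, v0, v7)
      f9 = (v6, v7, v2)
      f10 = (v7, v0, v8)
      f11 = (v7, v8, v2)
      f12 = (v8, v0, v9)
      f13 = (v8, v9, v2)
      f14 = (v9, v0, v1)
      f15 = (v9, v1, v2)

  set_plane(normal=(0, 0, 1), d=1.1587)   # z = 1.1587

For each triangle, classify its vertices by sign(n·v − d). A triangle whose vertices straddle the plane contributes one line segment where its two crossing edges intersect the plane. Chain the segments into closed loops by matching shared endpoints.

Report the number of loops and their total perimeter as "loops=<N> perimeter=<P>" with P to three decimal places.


Straddling triangles (8 of 16):
  (v1,v3,v2) [--+] → (0.776367, 0.776367, 1.1587)–(1.09792, 0, 1.1587)  len=0.8403
  (v3,v4,v2) [--+] → (0, 1.09792, 1.1587)–(0.776367, 0.776367, 1.1587)  len=0.8403
  (v4,v5,v2) [--+] → (-0.776367, 0.776367, 1.1587)–(0, 1.09792, 1.1587)  len=0.8403
  (v5,v6,v2) [--+] → (-1.09792, 0, 1.1587)–(-0.776367, 0.776367, 1.1587)  len=0.8403
  (v6,v7,v2) [--+] → (-0.776367, -0.776367, 1.1587)–(-1.09792, 0, 1.1587)  len=0.8403
  (v7,v8,v2) [--+] → (0, -1.09792, 1.1587)–(-0.776367, -0.776367, 1.1587)  len=0.8403
  (v8,v9,v2) [--+] → (0.776367, -0.776367, 1.1587)–(0, -1.09792, 1.1587)  len=0.8403
  (v9,v1,v2) [--+] → (1.09792, 0, 1.1587)–(0.776367, -0.776367, 1.1587)  len=0.8403

Chained into 1 loop(s):
  loop 1: 8 segments, perimeter = 6.7226
Total perimeter = 6.723

loops=1 perimeter=6.723
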